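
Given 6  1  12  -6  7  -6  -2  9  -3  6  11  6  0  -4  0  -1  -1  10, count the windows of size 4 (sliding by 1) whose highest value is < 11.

(6, 1, 12, -6) → max 12
(1, 12, -6, 7) → max 12
(12, -6, 7, -6) → max 12
(-6, 7, -6, -2) → max 7  < 11 ✓
(7, -6, -2, 9) → max 9  < 11 ✓
(-6, -2, 9, -3) → max 9  < 11 ✓
(-2, 9, -3, 6) → max 9  < 11 ✓
(9, -3, 6, 11) → max 11
(-3, 6, 11, 6) → max 11
(6, 11, 6, 0) → max 11
(11, 6, 0, -4) → max 11
(6, 0, -4, 0) → max 6  < 11 ✓
(0, -4, 0, -1) → max 0  < 11 ✓
(-4, 0, -1, -1) → max 0  < 11 ✓
(0, -1, -1, 10) → max 10  < 11 ✓
8 windows satisfy the condition.

8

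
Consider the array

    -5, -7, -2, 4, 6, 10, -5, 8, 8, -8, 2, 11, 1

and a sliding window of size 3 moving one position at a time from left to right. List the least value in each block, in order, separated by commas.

(-5, -7, -2) → min -7
(-7, -2, 4) → min -7
(-2, 4, 6) → min -2
(4, 6, 10) → min 4
(6, 10, -5) → min -5
(10, -5, 8) → min -5
(-5, 8, 8) → min -5
(8, 8, -8) → min -8
(8, -8, 2) → min -8
(-8, 2, 11) → min -8
(2, 11, 1) → min 1

-7, -7, -2, 4, -5, -5, -5, -8, -8, -8, 1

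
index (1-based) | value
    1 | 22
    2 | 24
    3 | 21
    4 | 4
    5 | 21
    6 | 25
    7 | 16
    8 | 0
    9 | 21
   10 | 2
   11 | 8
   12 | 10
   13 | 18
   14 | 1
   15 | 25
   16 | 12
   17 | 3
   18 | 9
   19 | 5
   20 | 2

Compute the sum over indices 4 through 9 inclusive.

Elements at indices 4..9: 4, 21, 25, 16, 0, 21
sum(4, 21, 25, 16, 0, 21) = 87

87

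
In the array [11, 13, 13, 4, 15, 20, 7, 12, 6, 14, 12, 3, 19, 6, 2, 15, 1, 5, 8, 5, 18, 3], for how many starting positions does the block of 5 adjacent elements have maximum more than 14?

(11, 13, 13, 4, 15) → max 15  > 14 ✓
(13, 13, 4, 15, 20) → max 20  > 14 ✓
(13, 4, 15, 20, 7) → max 20  > 14 ✓
(4, 15, 20, 7, 12) → max 20  > 14 ✓
(15, 20, 7, 12, 6) → max 20  > 14 ✓
(20, 7, 12, 6, 14) → max 20  > 14 ✓
(7, 12, 6, 14, 12) → max 14
(12, 6, 14, 12, 3) → max 14
(6, 14, 12, 3, 19) → max 19  > 14 ✓
(14, 12, 3, 19, 6) → max 19  > 14 ✓
(12, 3, 19, 6, 2) → max 19  > 14 ✓
(3, 19, 6, 2, 15) → max 19  > 14 ✓
(19, 6, 2, 15, 1) → max 19  > 14 ✓
(6, 2, 15, 1, 5) → max 15  > 14 ✓
(2, 15, 1, 5, 8) → max 15  > 14 ✓
(15, 1, 5, 8, 5) → max 15  > 14 ✓
(1, 5, 8, 5, 18) → max 18  > 14 ✓
(5, 8, 5, 18, 3) → max 18  > 14 ✓
16 windows satisfy the condition.

16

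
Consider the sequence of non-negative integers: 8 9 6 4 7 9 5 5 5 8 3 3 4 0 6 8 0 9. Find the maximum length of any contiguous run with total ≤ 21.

[8] sum 8 len 1
[8, 9] sum 17 len 2
[9, 6] sum 15 len 2
[9, 6, 4] sum 19 len 3
[6, 4, 7] sum 17 len 3
[4, 7, 9] sum 20 len 3
[7, 9, 5] sum 21 len 3
[9, 5, 5] sum 19 len 3
[5, 5, 5] sum 15 len 3
[5, 5, 8] sum 18 len 3
[5, 5, 8, 3] sum 21 len 4
[5, 8, 3, 3] sum 19 len 4
[8, 3, 3, 4] sum 18 len 4
[8, 3, 3, 4, 0] sum 18 len 5
[3, 3, 4, 0, 6] sum 16 len 5
[3, 4, 0, 6, 8] sum 21 len 5
[3, 4, 0, 6, 8, 0] sum 21 len 6
[8, 0, 9] sum 17 len 3
Longest length seen: 6.

6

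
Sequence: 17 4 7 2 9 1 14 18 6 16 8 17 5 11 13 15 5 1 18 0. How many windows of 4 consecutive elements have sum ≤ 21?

[17, 4, 7, 2] → sum 30
[4, 7, 2, 9] → sum 22
[7, 2, 9, 1] → sum 19  ≤ 21 ✓
[2, 9, 1, 14] → sum 26
[9, 1, 14, 18] → sum 42
[1, 14, 18, 6] → sum 39
[14, 18, 6, 16] → sum 54
[18, 6, 16, 8] → sum 48
[6, 16, 8, 17] → sum 47
[16, 8, 17, 5] → sum 46
[8, 17, 5, 11] → sum 41
[17, 5, 11, 13] → sum 46
[5, 11, 13, 15] → sum 44
[11, 13, 15, 5] → sum 44
[13, 15, 5, 1] → sum 34
[15, 5, 1, 18] → sum 39
[5, 1, 18, 0] → sum 24
1 window satisfy the condition.

1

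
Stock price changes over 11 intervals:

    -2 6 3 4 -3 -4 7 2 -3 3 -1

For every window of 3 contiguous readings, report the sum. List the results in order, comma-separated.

7, 13, 4, -3, 0, 5, 6, 2, -1

Sliding a size-3 window across the 11 values:
[-2, 6, 3] → sum 7
[6, 3, 4] → sum 13
[3, 4, -3] → sum 4
[4, -3, -4] → sum -3
[-3, -4, 7] → sum 0
[-4, 7, 2] → sum 5
[7, 2, -3] → sum 6
[2, -3, 3] → sum 2
[-3, 3, -1] → sum -1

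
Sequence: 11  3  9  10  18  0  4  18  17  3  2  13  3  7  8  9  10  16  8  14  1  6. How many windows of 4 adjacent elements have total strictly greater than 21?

18

11 3 9 10 → sum 33  > 21 ✓
3 9 10 18 → sum 40  > 21 ✓
9 10 18 0 → sum 37  > 21 ✓
10 18 0 4 → sum 32  > 21 ✓
18 0 4 18 → sum 40  > 21 ✓
0 4 18 17 → sum 39  > 21 ✓
4 18 17 3 → sum 42  > 21 ✓
18 17 3 2 → sum 40  > 21 ✓
17 3 2 13 → sum 35  > 21 ✓
3 2 13 3 → sum 21
2 13 3 7 → sum 25  > 21 ✓
13 3 7 8 → sum 31  > 21 ✓
3 7 8 9 → sum 27  > 21 ✓
7 8 9 10 → sum 34  > 21 ✓
8 9 10 16 → sum 43  > 21 ✓
9 10 16 8 → sum 43  > 21 ✓
10 16 8 14 → sum 48  > 21 ✓
16 8 14 1 → sum 39  > 21 ✓
8 14 1 6 → sum 29  > 21 ✓
18 windows satisfy the condition.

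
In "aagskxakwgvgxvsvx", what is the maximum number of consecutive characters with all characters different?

6

add a: [a] len 1
add a (repeat a, move left end past it): [a] len 1
add g: [a, g] len 2
add s: [a, g, s] len 3
add k: [a, g, s, k] len 4
add x: [a, g, s, k, x] len 5
add a (repeat a, move left end past it): [g, s, k, x, a] len 5
add k (repeat k, move left end past it): [x, a, k] len 3
add w: [x, a, k, w] len 4
add g: [x, a, k, w, g] len 5
add v: [x, a, k, w, g, v] len 6
add g (repeat g, move left end past it): [v, g] len 2
add x: [v, g, x] len 3
add v (repeat v, move left end past it): [g, x, v] len 3
add s: [g, x, v, s] len 4
add v (repeat v, move left end past it): [s, v] len 2
add x: [s, v, x] len 3
Longest all-distinct length: 6.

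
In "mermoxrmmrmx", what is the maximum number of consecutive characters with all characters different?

5

add m: [m] len 1
add e: [m, e] len 2
add r: [m, e, r] len 3
add m (repeat m, move left end past it): [e, r, m] len 3
add o: [e, r, m, o] len 4
add x: [e, r, m, o, x] len 5
add r (repeat r, move left end past it): [m, o, x, r] len 4
add m (repeat m, move left end past it): [o, x, r, m] len 4
add m (repeat m, move left end past it): [m] len 1
add r: [m, r] len 2
add m (repeat m, move left end past it): [r, m] len 2
add x: [r, m, x] len 3
Longest all-distinct length: 5.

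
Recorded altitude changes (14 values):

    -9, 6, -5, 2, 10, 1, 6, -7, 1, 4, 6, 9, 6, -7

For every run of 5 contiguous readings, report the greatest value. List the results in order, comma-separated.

10, 10, 10, 10, 10, 6, 6, 9, 9, 9

Sliding a size-5 window across the 14 values:
(-9, 6, -5, 2, 10) → max 10
(6, -5, 2, 10, 1) → max 10
(-5, 2, 10, 1, 6) → max 10
(2, 10, 1, 6, -7) → max 10
(10, 1, 6, -7, 1) → max 10
(1, 6, -7, 1, 4) → max 6
(6, -7, 1, 4, 6) → max 6
(-7, 1, 4, 6, 9) → max 9
(1, 4, 6, 9, 6) → max 9
(4, 6, 9, 6, -7) → max 9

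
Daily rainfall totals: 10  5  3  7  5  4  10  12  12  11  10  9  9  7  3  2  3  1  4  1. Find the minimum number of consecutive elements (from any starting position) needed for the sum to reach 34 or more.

3

Extend right; whenever the sum reaches 34, record the length and shrink from the left:
add 10: running sum 10 < 34
add 5: running sum 15 < 34
add 3: running sum 18 < 34
add 7: running sum 25 < 34
add 5: running sum 30 < 34
add 4: shortest ending here [10, 5, 3, 7, 5, 4] sum 34, len 6
add 10: shortest ending here [5, 3, 7, 5, 4, 10] sum 34, len 6
add 12: shortest ending here [7, 5, 4, 10, 12] sum 38, len 5
add 12: shortest ending here [10, 12, 12] sum 34, len 3
add 11: shortest ending here [12, 12, 11] sum 35, len 3
add 10: shortest ending here [12, 12, 11, 10] sum 45, len 4
add 9: shortest ending here [12, 11, 10, 9] sum 42, len 4
add 9: shortest ending here [11, 10, 9, 9] sum 39, len 4
add 7: shortest ending here [10, 9, 9, 7] sum 35, len 4
add 3: shortest ending here [10, 9, 9, 7, 3] sum 38, len 5
add 2: shortest ending here [10, 9, 9, 7, 3, 2] sum 40, len 6
add 3: shortest ending here [10, 9, 9, 7, 3, 2, 3] sum 43, len 7
add 1: shortest ending here [9, 9, 7, 3, 2, 3, 1] sum 34, len 7
add 4: shortest ending here [9, 9, 7, 3, 2, 3, 1, 4] sum 38, len 8
add 1: shortest ending here [9, 9, 7, 3, 2, 3, 1, 4, 1] sum 39, len 9
Shortest qualifying length: 3.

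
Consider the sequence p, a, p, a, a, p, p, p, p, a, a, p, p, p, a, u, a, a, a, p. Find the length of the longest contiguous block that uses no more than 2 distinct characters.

add p: window [p] (1 distinct), len 1
add a: window [p, a] (2 distinct), len 2
add p: window [p, a, p] (2 distinct), len 3
add a: window [p, a, p, a] (2 distinct), len 4
add a: window [p, a, p, a, a] (2 distinct), len 5
add p: window [p, a, p, a, a, p] (2 distinct), len 6
add p: window [p, a, p, a, a, p, p] (2 distinct), len 7
add p: window [p, a, p, a, a, p, p, p] (2 distinct), len 8
add p: window [p, a, p, a, a, p, p, p, p] (2 distinct), len 9
add a: window [p, a, p, a, a, p, p, p, p, a] (2 distinct), len 10
add a: window [p, a, p, a, a, p, p, p, p, a, a] (2 distinct), len 11
add p: window [p, a, p, a, a, p, p, p, p, a, a, p] (2 distinct), len 12
add p: window [p, a, p, a, a, p, p, p, p, a, a, p, p] (2 distinct), len 13
add p: window [p, a, p, a, a, p, p, p, p, a, a, p, p, p] (2 distinct), len 14
add a: window [p, a, p, a, a, p, p, p, p, a, a, p, p, p, a] (2 distinct), len 15
add u: window [a, u] (2 distinct), len 2
add a: window [a, u, a] (2 distinct), len 3
add a: window [a, u, a, a] (2 distinct), len 4
add a: window [a, u, a, a, a] (2 distinct), len 5
add p: window [a, a, a, p] (2 distinct), len 4
Longest length with ≤2 distinct: 15.

15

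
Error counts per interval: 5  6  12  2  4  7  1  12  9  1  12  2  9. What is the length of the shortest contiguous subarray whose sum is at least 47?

add 5: running sum 5 < 47
add 6: running sum 11 < 47
add 12: running sum 23 < 47
add 2: running sum 25 < 47
add 4: running sum 29 < 47
add 7: running sum 36 < 47
add 1: running sum 37 < 47
add 12: shortest ending here [5, 6, 12, 2, 4, 7, 1, 12] sum 49, len 8
add 9: shortest ending here [12, 2, 4, 7, 1, 12, 9] sum 47, len 7
add 1: shortest ending here [12, 2, 4, 7, 1, 12, 9, 1] sum 48, len 8
add 12: shortest ending here [2, 4, 7, 1, 12, 9, 1, 12] sum 48, len 8
add 2: shortest ending here [4, 7, 1, 12, 9, 1, 12, 2] sum 48, len 8
add 9: shortest ending here [7, 1, 12, 9, 1, 12, 2, 9] sum 53, len 8
Shortest qualifying length: 7.

7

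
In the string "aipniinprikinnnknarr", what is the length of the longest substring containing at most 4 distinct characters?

9

add a: window [a] (1 distinct), len 1
add i: window [a, i] (2 distinct), len 2
add p: window [a, i, p] (3 distinct), len 3
add n: window [a, i, p, n] (4 distinct), len 4
add i: window [a, i, p, n, i] (4 distinct), len 5
add i: window [a, i, p, n, i, i] (4 distinct), len 6
add n: window [a, i, p, n, i, i, n] (4 distinct), len 7
add p: window [a, i, p, n, i, i, n, p] (4 distinct), len 8
add r: window [i, p, n, i, i, n, p, r] (4 distinct), len 8
add i: window [i, p, n, i, i, n, p, r, i] (4 distinct), len 9
add k: window [p, r, i, k] (4 distinct), len 4
add i: window [p, r, i, k, i] (4 distinct), len 5
add n: window [r, i, k, i, n] (4 distinct), len 5
add n: window [r, i, k, i, n, n] (4 distinct), len 6
add n: window [r, i, k, i, n, n, n] (4 distinct), len 7
add k: window [r, i, k, i, n, n, n, k] (4 distinct), len 8
add n: window [r, i, k, i, n, n, n, k, n] (4 distinct), len 9
add a: window [i, k, i, n, n, n, k, n, a] (4 distinct), len 9
add r: window [n, n, n, k, n, a, r] (4 distinct), len 7
add r: window [n, n, n, k, n, a, r, r] (4 distinct), len 8
Longest length with ≤4 distinct: 9.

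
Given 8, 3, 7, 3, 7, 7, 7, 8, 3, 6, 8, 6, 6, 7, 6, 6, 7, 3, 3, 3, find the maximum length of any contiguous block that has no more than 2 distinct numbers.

add 8: window [8] (1 distinct), len 1
add 3: window [8, 3] (2 distinct), len 2
add 7: window [3, 7] (2 distinct), len 2
add 3: window [3, 7, 3] (2 distinct), len 3
add 7: window [3, 7, 3, 7] (2 distinct), len 4
add 7: window [3, 7, 3, 7, 7] (2 distinct), len 5
add 7: window [3, 7, 3, 7, 7, 7] (2 distinct), len 6
add 8: window [7, 7, 7, 8] (2 distinct), len 4
add 3: window [8, 3] (2 distinct), len 2
add 6: window [3, 6] (2 distinct), len 2
add 8: window [6, 8] (2 distinct), len 2
add 6: window [6, 8, 6] (2 distinct), len 3
add 6: window [6, 8, 6, 6] (2 distinct), len 4
add 7: window [6, 6, 7] (2 distinct), len 3
add 6: window [6, 6, 7, 6] (2 distinct), len 4
add 6: window [6, 6, 7, 6, 6] (2 distinct), len 5
add 7: window [6, 6, 7, 6, 6, 7] (2 distinct), len 6
add 3: window [7, 3] (2 distinct), len 2
add 3: window [7, 3, 3] (2 distinct), len 3
add 3: window [7, 3, 3, 3] (2 distinct), len 4
Longest length with ≤2 distinct: 6.

6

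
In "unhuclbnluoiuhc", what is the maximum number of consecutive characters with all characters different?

add u: [u] len 1
add n: [u, n] len 2
add h: [u, n, h] len 3
add u (repeat u, move left end past it): [n, h, u] len 3
add c: [n, h, u, c] len 4
add l: [n, h, u, c, l] len 5
add b: [n, h, u, c, l, b] len 6
add n (repeat n, move left end past it): [h, u, c, l, b, n] len 6
add l (repeat l, move left end past it): [b, n, l] len 3
add u: [b, n, l, u] len 4
add o: [b, n, l, u, o] len 5
add i: [b, n, l, u, o, i] len 6
add u (repeat u, move left end past it): [o, i, u] len 3
add h: [o, i, u, h] len 4
add c: [o, i, u, h, c] len 5
Longest all-distinct length: 6.

6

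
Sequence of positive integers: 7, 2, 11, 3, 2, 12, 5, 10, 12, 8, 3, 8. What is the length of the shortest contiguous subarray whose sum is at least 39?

4

add 7: running sum 7 < 39
add 2: running sum 9 < 39
add 11: running sum 20 < 39
add 3: running sum 23 < 39
add 2: running sum 25 < 39
add 12: running sum 37 < 39
end 6: [7, 2, 11, 3, 2, 12, 5] sum 42, len 7
end 7: [11, 3, 2, 12, 5, 10] sum 43, len 6
end 8: [12, 5, 10, 12] sum 39, len 4
end 9: [12, 5, 10, 12, 8] sum 47, len 5
end 10: [12, 5, 10, 12, 8, 3] sum 50, len 6
end 11: [10, 12, 8, 3, 8] sum 41, len 5
Shortest qualifying length: 4.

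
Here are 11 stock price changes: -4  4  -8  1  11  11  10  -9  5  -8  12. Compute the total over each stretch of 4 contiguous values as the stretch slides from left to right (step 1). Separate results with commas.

-4 4 -8 1 → sum -7
4 -8 1 11 → sum 8
-8 1 11 11 → sum 15
1 11 11 10 → sum 33
11 11 10 -9 → sum 23
11 10 -9 5 → sum 17
10 -9 5 -8 → sum -2
-9 5 -8 12 → sum 0

-7, 8, 15, 33, 23, 17, -2, 0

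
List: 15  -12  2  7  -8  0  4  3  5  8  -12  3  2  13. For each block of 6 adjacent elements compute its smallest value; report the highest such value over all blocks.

-8

Each size-6 window and its min:
15 -12 2 7 -8 0 → min -12
-12 2 7 -8 0 4 → min -12
2 7 -8 0 4 3 → min -8
7 -8 0 4 3 5 → min -8
-8 0 4 3 5 8 → min -8
0 4 3 5 8 -12 → min -12
4 3 5 8 -12 3 → min -12
3 5 8 -12 3 2 → min -12
5 8 -12 3 2 13 → min -12
Highest of these is -8.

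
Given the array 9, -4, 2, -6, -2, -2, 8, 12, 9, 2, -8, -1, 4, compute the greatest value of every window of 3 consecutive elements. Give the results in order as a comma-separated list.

9, 2, 2, -2, 8, 12, 12, 12, 9, 2, 4

9 -4 2 → max 9
-4 2 -6 → max 2
2 -6 -2 → max 2
-6 -2 -2 → max -2
-2 -2 8 → max 8
-2 8 12 → max 12
8 12 9 → max 12
12 9 2 → max 12
9 2 -8 → max 9
2 -8 -1 → max 2
-8 -1 4 → max 4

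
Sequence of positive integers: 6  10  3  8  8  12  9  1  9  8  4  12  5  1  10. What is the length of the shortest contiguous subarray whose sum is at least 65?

9

Extend right; whenever the sum reaches 65, record the length and shrink from the left:
add 6: running sum 6 < 65
add 10: running sum 16 < 65
add 3: running sum 19 < 65
add 8: running sum 27 < 65
add 8: running sum 35 < 65
add 12: running sum 47 < 65
add 9: running sum 56 < 65
add 1: running sum 57 < 65
add 9: shortest ending here [6, 10, 3, 8, 8, 12, 9, 1, 9] sum 66, len 9
add 8: shortest ending here [10, 3, 8, 8, 12, 9, 1, 9, 8] sum 68, len 9
add 4: shortest ending here [10, 3, 8, 8, 12, 9, 1, 9, 8, 4] sum 72, len 10
add 12: shortest ending here [8, 8, 12, 9, 1, 9, 8, 4, 12] sum 71, len 9
add 5: shortest ending here [8, 12, 9, 1, 9, 8, 4, 12, 5] sum 68, len 9
add 1: shortest ending here [8, 12, 9, 1, 9, 8, 4, 12, 5, 1] sum 69, len 10
add 10: shortest ending here [12, 9, 1, 9, 8, 4, 12, 5, 1, 10] sum 71, len 10
Shortest qualifying length: 9.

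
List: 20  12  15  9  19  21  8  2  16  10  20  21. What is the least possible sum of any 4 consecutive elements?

36

[20, 12, 15, 9] → sum 56
[12, 15, 9, 19] → sum 55
[15, 9, 19, 21] → sum 64
[9, 19, 21, 8] → sum 57
[19, 21, 8, 2] → sum 50
[21, 8, 2, 16] → sum 47
[8, 2, 16, 10] → sum 36
[2, 16, 10, 20] → sum 48
[16, 10, 20, 21] → sum 67
Least of these is 36.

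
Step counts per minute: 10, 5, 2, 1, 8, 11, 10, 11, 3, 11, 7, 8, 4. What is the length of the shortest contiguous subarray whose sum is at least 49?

add 10: running sum 10 < 49
add 5: running sum 15 < 49
add 2: running sum 17 < 49
add 1: running sum 18 < 49
add 8: running sum 26 < 49
add 11: running sum 37 < 49
add 10: running sum 47 < 49
end 7: [10, 5, 2, 1, 8, 11, 10, 11] sum 58, len 8
end 8: [5, 2, 1, 8, 11, 10, 11, 3] sum 51, len 8
end 9: [8, 11, 10, 11, 3, 11] sum 54, len 6
end 10: [11, 10, 11, 3, 11, 7] sum 53, len 6
end 11: [10, 11, 3, 11, 7, 8] sum 50, len 6
end 12: [10, 11, 3, 11, 7, 8, 4] sum 54, len 7
Shortest qualifying length: 6.

6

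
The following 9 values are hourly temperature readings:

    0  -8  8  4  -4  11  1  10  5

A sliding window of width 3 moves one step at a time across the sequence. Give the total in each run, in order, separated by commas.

0, 4, 8, 11, 8, 22, 16

(0, -8, 8) → sum 0
(-8, 8, 4) → sum 4
(8, 4, -4) → sum 8
(4, -4, 11) → sum 11
(-4, 11, 1) → sum 8
(11, 1, 10) → sum 22
(1, 10, 5) → sum 16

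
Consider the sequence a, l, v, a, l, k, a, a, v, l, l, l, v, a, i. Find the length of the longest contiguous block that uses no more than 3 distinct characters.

[a] 1 distinct, len 1
[a, l] 2 distinct, len 2
[a, l, v] 3 distinct, len 3
[a, l, v, a] 3 distinct, len 4
[a, l, v, a, l] 3 distinct, len 5
[a, l, k] 3 distinct, len 3
[a, l, k, a] 3 distinct, len 4
[a, l, k, a, a] 3 distinct, len 5
[k, a, a, v] 3 distinct, len 4
[a, a, v, l] 3 distinct, len 4
[a, a, v, l, l] 3 distinct, len 5
[a, a, v, l, l, l] 3 distinct, len 6
[a, a, v, l, l, l, v] 3 distinct, len 7
[a, a, v, l, l, l, v, a] 3 distinct, len 8
[v, a, i] 3 distinct, len 3
Longest length with ≤3 distinct: 8.

8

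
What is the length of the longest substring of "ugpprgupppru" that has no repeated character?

[u] len 1
[u, g] len 2
[u, g, p] len 3
[p] len 1
[p, r] len 2
[p, r, g] len 3
[p, r, g, u] len 4
[r, g, u, p] len 4
[p] len 1
[p] len 1
[p, r] len 2
[p, r, u] len 3
Longest all-distinct length: 4.

4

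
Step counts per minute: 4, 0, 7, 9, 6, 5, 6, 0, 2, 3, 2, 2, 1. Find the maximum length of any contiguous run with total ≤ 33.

9

→ 4: sum 4, len 1
→ 0: sum 4, len 2
→ 7: sum 11, len 3
→ 9: sum 20, len 4
→ 6: sum 26, len 5
→ 5: sum 31, len 6
→ 6 (dropped 4): sum 33, len 6
→ 0: sum 33, len 7
→ 2 (dropped 0, 7): sum 28, len 6
→ 3: sum 31, len 7
→ 2: sum 33, len 8
→ 2 (dropped 9): sum 26, len 8
→ 1: sum 27, len 9
Longest length seen: 9.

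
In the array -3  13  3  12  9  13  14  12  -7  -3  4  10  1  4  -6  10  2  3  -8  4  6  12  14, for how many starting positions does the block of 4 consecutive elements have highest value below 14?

15

[-3, 13, 3, 12] → max 13  < 14 ✓
[13, 3, 12, 9] → max 13  < 14 ✓
[3, 12, 9, 13] → max 13  < 14 ✓
[12, 9, 13, 14] → max 14
[9, 13, 14, 12] → max 14
[13, 14, 12, -7] → max 14
[14, 12, -7, -3] → max 14
[12, -7, -3, 4] → max 12  < 14 ✓
[-7, -3, 4, 10] → max 10  < 14 ✓
[-3, 4, 10, 1] → max 10  < 14 ✓
[4, 10, 1, 4] → max 10  < 14 ✓
[10, 1, 4, -6] → max 10  < 14 ✓
[1, 4, -6, 10] → max 10  < 14 ✓
[4, -6, 10, 2] → max 10  < 14 ✓
[-6, 10, 2, 3] → max 10  < 14 ✓
[10, 2, 3, -8] → max 10  < 14 ✓
[2, 3, -8, 4] → max 4  < 14 ✓
[3, -8, 4, 6] → max 6  < 14 ✓
[-8, 4, 6, 12] → max 12  < 14 ✓
[4, 6, 12, 14] → max 14
15 windows satisfy the condition.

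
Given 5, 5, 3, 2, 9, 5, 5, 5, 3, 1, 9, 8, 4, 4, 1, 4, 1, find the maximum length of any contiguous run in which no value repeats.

add 5: [5] len 1
add 5 (repeat 5, move left end past it): [5] len 1
add 3: [5, 3] len 2
add 2: [5, 3, 2] len 3
add 9: [5, 3, 2, 9] len 4
add 5 (repeat 5, move left end past it): [3, 2, 9, 5] len 4
add 5 (repeat 5, move left end past it): [5] len 1
add 5 (repeat 5, move left end past it): [5] len 1
add 3: [5, 3] len 2
add 1: [5, 3, 1] len 3
add 9: [5, 3, 1, 9] len 4
add 8: [5, 3, 1, 9, 8] len 5
add 4: [5, 3, 1, 9, 8, 4] len 6
add 4 (repeat 4, move left end past it): [4] len 1
add 1: [4, 1] len 2
add 4 (repeat 4, move left end past it): [1, 4] len 2
add 1 (repeat 1, move left end past it): [4, 1] len 2
Longest all-distinct length: 6.

6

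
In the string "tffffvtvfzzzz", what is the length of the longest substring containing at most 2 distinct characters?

5

[t] 1 distinct, len 1
[t, f] 2 distinct, len 2
[t, f, f] 2 distinct, len 3
[t, f, f, f] 2 distinct, len 4
[t, f, f, f, f] 2 distinct, len 5
[f, f, f, f, v] 2 distinct, len 5
[v, t] 2 distinct, len 2
[v, t, v] 2 distinct, len 3
[v, f] 2 distinct, len 2
[f, z] 2 distinct, len 2
[f, z, z] 2 distinct, len 3
[f, z, z, z] 2 distinct, len 4
[f, z, z, z, z] 2 distinct, len 5
Longest length with ≤2 distinct: 5.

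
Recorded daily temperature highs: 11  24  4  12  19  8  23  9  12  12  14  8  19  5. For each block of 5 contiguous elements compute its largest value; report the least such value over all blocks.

14

[11, 24, 4, 12, 19] → max 24
[24, 4, 12, 19, 8] → max 24
[4, 12, 19, 8, 23] → max 23
[12, 19, 8, 23, 9] → max 23
[19, 8, 23, 9, 12] → max 23
[8, 23, 9, 12, 12] → max 23
[23, 9, 12, 12, 14] → max 23
[9, 12, 12, 14, 8] → max 14
[12, 12, 14, 8, 19] → max 19
[12, 14, 8, 19, 5] → max 19
Least of these is 14.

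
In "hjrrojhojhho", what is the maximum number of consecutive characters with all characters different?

[h] len 1
[h, j] len 2
[h, j, r] len 3
[r] len 1
[r, o] len 2
[r, o, j] len 3
[r, o, j, h] len 4
[j, h, o] len 3
[h, o, j] len 3
[o, j, h] len 3
[h] len 1
[h, o] len 2
Longest all-distinct length: 4.

4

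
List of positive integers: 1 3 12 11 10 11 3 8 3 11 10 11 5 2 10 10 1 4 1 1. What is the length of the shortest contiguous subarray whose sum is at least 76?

9

add 1: running sum 1 < 76
add 3: running sum 4 < 76
add 12: running sum 16 < 76
add 11: running sum 27 < 76
add 10: running sum 37 < 76
add 11: running sum 48 < 76
add 3: running sum 51 < 76
add 8: running sum 59 < 76
add 3: running sum 62 < 76
add 11: running sum 73 < 76
add 10: shortest ending here [12, 11, 10, 11, 3, 8, 3, 11, 10] sum 79, len 9
add 11: shortest ending here [11, 10, 11, 3, 8, 3, 11, 10, 11] sum 78, len 9
add 5: shortest ending here [11, 10, 11, 3, 8, 3, 11, 10, 11, 5] sum 83, len 10
add 2: shortest ending here [11, 10, 11, 3, 8, 3, 11, 10, 11, 5, 2] sum 85, len 11
add 10: shortest ending here [10, 11, 3, 8, 3, 11, 10, 11, 5, 2, 10] sum 84, len 11
add 10: shortest ending here [11, 3, 8, 3, 11, 10, 11, 5, 2, 10, 10] sum 84, len 11
add 1: shortest ending here [11, 3, 8, 3, 11, 10, 11, 5, 2, 10, 10, 1] sum 85, len 12
add 4: shortest ending here [3, 8, 3, 11, 10, 11, 5, 2, 10, 10, 1, 4] sum 78, len 12
add 1: shortest ending here [8, 3, 11, 10, 11, 5, 2, 10, 10, 1, 4, 1] sum 76, len 12
add 1: shortest ending here [8, 3, 11, 10, 11, 5, 2, 10, 10, 1, 4, 1, 1] sum 77, len 13
Shortest qualifying length: 9.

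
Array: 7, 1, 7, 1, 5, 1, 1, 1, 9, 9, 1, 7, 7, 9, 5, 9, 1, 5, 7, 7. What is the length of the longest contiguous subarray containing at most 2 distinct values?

Extend right; when distinct count exceeds 2, shrink from the left:
[7] 1 distinct, len 1
[7, 1] 2 distinct, len 2
[7, 1, 7] 2 distinct, len 3
[7, 1, 7, 1] 2 distinct, len 4
[1, 5] 2 distinct, len 2
[1, 5, 1] 2 distinct, len 3
[1, 5, 1, 1] 2 distinct, len 4
[1, 5, 1, 1, 1] 2 distinct, len 5
[1, 1, 1, 9] 2 distinct, len 4
[1, 1, 1, 9, 9] 2 distinct, len 5
[1, 1, 1, 9, 9, 1] 2 distinct, len 6
[1, 7] 2 distinct, len 2
[1, 7, 7] 2 distinct, len 3
[7, 7, 9] 2 distinct, len 3
[9, 5] 2 distinct, len 2
[9, 5, 9] 2 distinct, len 3
[9, 1] 2 distinct, len 2
[1, 5] 2 distinct, len 2
[5, 7] 2 distinct, len 2
[5, 7, 7] 2 distinct, len 3
Longest length with ≤2 distinct: 6.

6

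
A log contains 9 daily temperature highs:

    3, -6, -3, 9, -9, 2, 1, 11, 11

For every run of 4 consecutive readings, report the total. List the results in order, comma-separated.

3, -9, -1, 3, 5, 25

(3, -6, -3, 9) → sum 3
(-6, -3, 9, -9) → sum -9
(-3, 9, -9, 2) → sum -1
(9, -9, 2, 1) → sum 3
(-9, 2, 1, 11) → sum 5
(2, 1, 11, 11) → sum 25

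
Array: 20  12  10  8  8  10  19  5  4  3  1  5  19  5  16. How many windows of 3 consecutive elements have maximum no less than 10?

10

(20, 12, 10) → max 20  ≥ 10 ✓
(12, 10, 8) → max 12  ≥ 10 ✓
(10, 8, 8) → max 10  ≥ 10 ✓
(8, 8, 10) → max 10  ≥ 10 ✓
(8, 10, 19) → max 19  ≥ 10 ✓
(10, 19, 5) → max 19  ≥ 10 ✓
(19, 5, 4) → max 19  ≥ 10 ✓
(5, 4, 3) → max 5
(4, 3, 1) → max 4
(3, 1, 5) → max 5
(1, 5, 19) → max 19  ≥ 10 ✓
(5, 19, 5) → max 19  ≥ 10 ✓
(19, 5, 16) → max 19  ≥ 10 ✓
10 windows satisfy the condition.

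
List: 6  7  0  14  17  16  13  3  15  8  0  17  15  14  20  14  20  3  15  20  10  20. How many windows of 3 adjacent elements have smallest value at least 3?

14

(6, 7, 0) → min 0
(7, 0, 14) → min 0
(0, 14, 17) → min 0
(14, 17, 16) → min 14  ≥ 3 ✓
(17, 16, 13) → min 13  ≥ 3 ✓
(16, 13, 3) → min 3  ≥ 3 ✓
(13, 3, 15) → min 3  ≥ 3 ✓
(3, 15, 8) → min 3  ≥ 3 ✓
(15, 8, 0) → min 0
(8, 0, 17) → min 0
(0, 17, 15) → min 0
(17, 15, 14) → min 14  ≥ 3 ✓
(15, 14, 20) → min 14  ≥ 3 ✓
(14, 20, 14) → min 14  ≥ 3 ✓
(20, 14, 20) → min 14  ≥ 3 ✓
(14, 20, 3) → min 3  ≥ 3 ✓
(20, 3, 15) → min 3  ≥ 3 ✓
(3, 15, 20) → min 3  ≥ 3 ✓
(15, 20, 10) → min 10  ≥ 3 ✓
(20, 10, 20) → min 10  ≥ 3 ✓
14 windows satisfy the condition.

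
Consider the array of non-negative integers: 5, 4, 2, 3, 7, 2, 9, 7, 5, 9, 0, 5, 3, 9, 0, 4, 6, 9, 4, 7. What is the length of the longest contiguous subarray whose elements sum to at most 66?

add 5: [5] sum 5, len 1
add 4: [5, 4] sum 9, len 2
add 2: [5, 4, 2] sum 11, len 3
add 3: [5, 4, 2, 3] sum 14, len 4
add 7: [5, 4, 2, 3, 7] sum 21, len 5
add 2: [5, 4, 2, 3, 7, 2] sum 23, len 6
add 9: [5, 4, 2, 3, 7, 2, 9] sum 32, len 7
add 7: [5, 4, 2, 3, 7, 2, 9, 7] sum 39, len 8
add 5: [5, 4, 2, 3, 7, 2, 9, 7, 5] sum 44, len 9
add 9: [5, 4, 2, 3, 7, 2, 9, 7, 5, 9] sum 53, len 10
add 0: [5, 4, 2, 3, 7, 2, 9, 7, 5, 9, 0] sum 53, len 11
add 5: [5, 4, 2, 3, 7, 2, 9, 7, 5, 9, 0, 5] sum 58, len 12
add 3: [5, 4, 2, 3, 7, 2, 9, 7, 5, 9, 0, 5, 3] sum 61, len 13
add 9: [4, 2, 3, 7, 2, 9, 7, 5, 9, 0, 5, 3, 9] sum 65, len 13
add 0: [4, 2, 3, 7, 2, 9, 7, 5, 9, 0, 5, 3, 9, 0] sum 65, len 14
add 4: [2, 3, 7, 2, 9, 7, 5, 9, 0, 5, 3, 9, 0, 4] sum 65, len 14
add 6: [7, 2, 9, 7, 5, 9, 0, 5, 3, 9, 0, 4, 6] sum 66, len 13
add 9: [9, 7, 5, 9, 0, 5, 3, 9, 0, 4, 6, 9] sum 66, len 12
add 4: [7, 5, 9, 0, 5, 3, 9, 0, 4, 6, 9, 4] sum 61, len 12
add 7: [5, 9, 0, 5, 3, 9, 0, 4, 6, 9, 4, 7] sum 61, len 12
Longest length seen: 14.

14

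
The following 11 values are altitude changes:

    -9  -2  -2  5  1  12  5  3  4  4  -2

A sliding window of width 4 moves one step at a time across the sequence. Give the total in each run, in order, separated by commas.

-8, 2, 16, 23, 21, 24, 16, 9

(-9, -2, -2, 5) → sum -8
(-2, -2, 5, 1) → sum 2
(-2, 5, 1, 12) → sum 16
(5, 1, 12, 5) → sum 23
(1, 12, 5, 3) → sum 21
(12, 5, 3, 4) → sum 24
(5, 3, 4, 4) → sum 16
(3, 4, 4, -2) → sum 9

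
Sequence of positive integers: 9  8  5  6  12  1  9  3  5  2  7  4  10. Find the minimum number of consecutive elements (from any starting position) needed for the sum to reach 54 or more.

9

add 9: running sum 9 < 54
add 8: running sum 17 < 54
add 5: running sum 22 < 54
add 6: running sum 28 < 54
add 12: running sum 40 < 54
add 1: running sum 41 < 54
add 9: running sum 50 < 54
add 3: running sum 53 < 54
end 8: [9, 8, 5, 6, 12, 1, 9, 3, 5] sum 58, len 9
end 9: [9, 8, 5, 6, 12, 1, 9, 3, 5, 2] sum 60, len 10
end 10: [8, 5, 6, 12, 1, 9, 3, 5, 2, 7] sum 58, len 10
end 11: [5, 6, 12, 1, 9, 3, 5, 2, 7, 4] sum 54, len 10
end 12: [6, 12, 1, 9, 3, 5, 2, 7, 4, 10] sum 59, len 10
Shortest qualifying length: 9.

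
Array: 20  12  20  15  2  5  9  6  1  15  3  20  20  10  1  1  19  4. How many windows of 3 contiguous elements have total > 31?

6

[20, 12, 20] → sum 52  > 31 ✓
[12, 20, 15] → sum 47  > 31 ✓
[20, 15, 2] → sum 37  > 31 ✓
[15, 2, 5] → sum 22
[2, 5, 9] → sum 16
[5, 9, 6] → sum 20
[9, 6, 1] → sum 16
[6, 1, 15] → sum 22
[1, 15, 3] → sum 19
[15, 3, 20] → sum 38  > 31 ✓
[3, 20, 20] → sum 43  > 31 ✓
[20, 20, 10] → sum 50  > 31 ✓
[20, 10, 1] → sum 31
[10, 1, 1] → sum 12
[1, 1, 19] → sum 21
[1, 19, 4] → sum 24
6 windows satisfy the condition.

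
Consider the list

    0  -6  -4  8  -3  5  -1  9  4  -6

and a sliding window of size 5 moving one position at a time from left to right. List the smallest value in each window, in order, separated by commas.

-6, -6, -4, -3, -3, -6

0 -6 -4 8 -3 → min -6
-6 -4 8 -3 5 → min -6
-4 8 -3 5 -1 → min -4
8 -3 5 -1 9 → min -3
-3 5 -1 9 4 → min -3
5 -1 9 4 -6 → min -6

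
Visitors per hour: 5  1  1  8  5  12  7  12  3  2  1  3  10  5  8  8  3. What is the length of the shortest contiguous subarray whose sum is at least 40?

add 5: running sum 5 < 40
add 1: running sum 6 < 40
add 1: running sum 7 < 40
add 8: running sum 15 < 40
add 5: running sum 20 < 40
add 12: running sum 32 < 40
add 7: running sum 39 < 40
end 7: [8, 5, 12, 7, 12] sum 44, len 5
end 8: [8, 5, 12, 7, 12, 3] sum 47, len 6
end 9: [5, 12, 7, 12, 3, 2] sum 41, len 6
end 10: [5, 12, 7, 12, 3, 2, 1] sum 42, len 7
end 11: [12, 7, 12, 3, 2, 1, 3] sum 40, len 7
end 12: [12, 7, 12, 3, 2, 1, 3, 10] sum 50, len 8
end 13: [7, 12, 3, 2, 1, 3, 10, 5] sum 43, len 8
end 14: [12, 3, 2, 1, 3, 10, 5, 8] sum 44, len 8
end 15: [3, 2, 1, 3, 10, 5, 8, 8] sum 40, len 8
end 16: [2, 1, 3, 10, 5, 8, 8, 3] sum 40, len 8
Shortest qualifying length: 5.

5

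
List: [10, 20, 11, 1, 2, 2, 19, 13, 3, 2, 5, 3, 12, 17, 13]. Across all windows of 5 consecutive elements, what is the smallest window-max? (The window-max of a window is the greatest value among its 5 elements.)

Each size-5 window and its max:
[10, 20, 11, 1, 2] → max 20
[20, 11, 1, 2, 2] → max 20
[11, 1, 2, 2, 19] → max 19
[1, 2, 2, 19, 13] → max 19
[2, 2, 19, 13, 3] → max 19
[2, 19, 13, 3, 2] → max 19
[19, 13, 3, 2, 5] → max 19
[13, 3, 2, 5, 3] → max 13
[3, 2, 5, 3, 12] → max 12
[2, 5, 3, 12, 17] → max 17
[5, 3, 12, 17, 13] → max 17
Smallest of these is 12.

12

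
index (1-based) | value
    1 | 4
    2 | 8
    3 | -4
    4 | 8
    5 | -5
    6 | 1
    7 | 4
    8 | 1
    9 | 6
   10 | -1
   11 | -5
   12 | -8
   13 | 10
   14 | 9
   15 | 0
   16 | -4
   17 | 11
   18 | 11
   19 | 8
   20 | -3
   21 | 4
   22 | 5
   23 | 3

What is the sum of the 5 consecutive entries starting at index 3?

4

Elements at indices 3..7: -4, 8, -5, 1, 4
sum(-4, 8, -5, 1, 4) = 4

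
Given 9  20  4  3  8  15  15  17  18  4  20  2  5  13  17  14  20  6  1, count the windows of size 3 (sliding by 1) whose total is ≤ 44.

14

9 20 4 → sum 33  ≤ 44 ✓
20 4 3 → sum 27  ≤ 44 ✓
4 3 8 → sum 15  ≤ 44 ✓
3 8 15 → sum 26  ≤ 44 ✓
8 15 15 → sum 38  ≤ 44 ✓
15 15 17 → sum 47
15 17 18 → sum 50
17 18 4 → sum 39  ≤ 44 ✓
18 4 20 → sum 42  ≤ 44 ✓
4 20 2 → sum 26  ≤ 44 ✓
20 2 5 → sum 27  ≤ 44 ✓
2 5 13 → sum 20  ≤ 44 ✓
5 13 17 → sum 35  ≤ 44 ✓
13 17 14 → sum 44  ≤ 44 ✓
17 14 20 → sum 51
14 20 6 → sum 40  ≤ 44 ✓
20 6 1 → sum 27  ≤ 44 ✓
14 windows satisfy the condition.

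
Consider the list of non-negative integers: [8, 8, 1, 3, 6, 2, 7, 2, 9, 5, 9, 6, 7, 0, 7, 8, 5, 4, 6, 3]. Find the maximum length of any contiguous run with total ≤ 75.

14

add 8: [8] sum 8, len 1
add 8: [8, 8] sum 16, len 2
add 1: [8, 8, 1] sum 17, len 3
add 3: [8, 8, 1, 3] sum 20, len 4
add 6: [8, 8, 1, 3, 6] sum 26, len 5
add 2: [8, 8, 1, 3, 6, 2] sum 28, len 6
add 7: [8, 8, 1, 3, 6, 2, 7] sum 35, len 7
add 2: [8, 8, 1, 3, 6, 2, 7, 2] sum 37, len 8
add 9: [8, 8, 1, 3, 6, 2, 7, 2, 9] sum 46, len 9
add 5: [8, 8, 1, 3, 6, 2, 7, 2, 9, 5] sum 51, len 10
add 9: [8, 8, 1, 3, 6, 2, 7, 2, 9, 5, 9] sum 60, len 11
add 6: [8, 8, 1, 3, 6, 2, 7, 2, 9, 5, 9, 6] sum 66, len 12
add 7: [8, 8, 1, 3, 6, 2, 7, 2, 9, 5, 9, 6, 7] sum 73, len 13
add 0: [8, 8, 1, 3, 6, 2, 7, 2, 9, 5, 9, 6, 7, 0] sum 73, len 14
add 7: [8, 1, 3, 6, 2, 7, 2, 9, 5, 9, 6, 7, 0, 7] sum 72, len 14
add 8: [1, 3, 6, 2, 7, 2, 9, 5, 9, 6, 7, 0, 7, 8] sum 72, len 14
add 5: [6, 2, 7, 2, 9, 5, 9, 6, 7, 0, 7, 8, 5] sum 73, len 13
add 4: [2, 7, 2, 9, 5, 9, 6, 7, 0, 7, 8, 5, 4] sum 71, len 13
add 6: [7, 2, 9, 5, 9, 6, 7, 0, 7, 8, 5, 4, 6] sum 75, len 13
add 3: [2, 9, 5, 9, 6, 7, 0, 7, 8, 5, 4, 6, 3] sum 71, len 13
Longest length seen: 14.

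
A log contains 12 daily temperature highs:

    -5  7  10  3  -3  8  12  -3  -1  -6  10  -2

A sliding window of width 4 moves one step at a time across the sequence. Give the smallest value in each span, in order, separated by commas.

-5, -3, -3, -3, -3, -3, -6, -6, -6

Sliding a size-4 window across the 12 values:
-5 7 10 3 → min -5
7 10 3 -3 → min -3
10 3 -3 8 → min -3
3 -3 8 12 → min -3
-3 8 12 -3 → min -3
8 12 -3 -1 → min -3
12 -3 -1 -6 → min -6
-3 -1 -6 10 → min -6
-1 -6 10 -2 → min -6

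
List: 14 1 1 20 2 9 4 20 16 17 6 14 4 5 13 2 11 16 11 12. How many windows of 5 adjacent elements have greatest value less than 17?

14 1 1 20 2 → max 20
1 1 20 2 9 → max 20
1 20 2 9 4 → max 20
20 2 9 4 20 → max 20
2 9 4 20 16 → max 20
9 4 20 16 17 → max 20
4 20 16 17 6 → max 20
20 16 17 6 14 → max 20
16 17 6 14 4 → max 17
17 6 14 4 5 → max 17
6 14 4 5 13 → max 14  < 17 ✓
14 4 5 13 2 → max 14  < 17 ✓
4 5 13 2 11 → max 13  < 17 ✓
5 13 2 11 16 → max 16  < 17 ✓
13 2 11 16 11 → max 16  < 17 ✓
2 11 16 11 12 → max 16  < 17 ✓
6 windows satisfy the condition.

6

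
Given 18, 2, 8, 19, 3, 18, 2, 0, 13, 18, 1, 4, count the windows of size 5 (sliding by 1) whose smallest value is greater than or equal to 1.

3

(18, 2, 8, 19, 3) → min 2  ≥ 1 ✓
(2, 8, 19, 3, 18) → min 2  ≥ 1 ✓
(8, 19, 3, 18, 2) → min 2  ≥ 1 ✓
(19, 3, 18, 2, 0) → min 0
(3, 18, 2, 0, 13) → min 0
(18, 2, 0, 13, 18) → min 0
(2, 0, 13, 18, 1) → min 0
(0, 13, 18, 1, 4) → min 0
3 windows satisfy the condition.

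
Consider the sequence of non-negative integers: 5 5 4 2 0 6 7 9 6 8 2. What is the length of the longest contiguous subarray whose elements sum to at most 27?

[5] sum 5 len 1
[5, 5] sum 10 len 2
[5, 5, 4] sum 14 len 3
[5, 5, 4, 2] sum 16 len 4
[5, 5, 4, 2, 0] sum 16 len 5
[5, 5, 4, 2, 0, 6] sum 22 len 6
[5, 4, 2, 0, 6, 7] sum 24 len 6
[2, 0, 6, 7, 9] sum 24 len 5
[7, 9, 6] sum 22 len 3
[9, 6, 8] sum 23 len 3
[9, 6, 8, 2] sum 25 len 4
Longest length seen: 6.

6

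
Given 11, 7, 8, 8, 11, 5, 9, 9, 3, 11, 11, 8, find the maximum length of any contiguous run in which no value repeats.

4

add 11: [11] len 1
add 7: [11, 7] len 2
add 8: [11, 7, 8] len 3
add 8 (repeat 8, move left end past it): [8] len 1
add 11: [8, 11] len 2
add 5: [8, 11, 5] len 3
add 9: [8, 11, 5, 9] len 4
add 9 (repeat 9, move left end past it): [9] len 1
add 3: [9, 3] len 2
add 11: [9, 3, 11] len 3
add 11 (repeat 11, move left end past it): [11] len 1
add 8: [11, 8] len 2
Longest all-distinct length: 4.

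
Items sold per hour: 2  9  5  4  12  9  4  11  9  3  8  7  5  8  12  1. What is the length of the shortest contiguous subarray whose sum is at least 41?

5

add 2: running sum 2 < 41
add 9: running sum 11 < 41
add 5: running sum 16 < 41
add 4: running sum 20 < 41
add 12: running sum 32 < 41
add 9: shortest ending here [2, 9, 5, 4, 12, 9] sum 41, len 6
add 4: shortest ending here [9, 5, 4, 12, 9, 4] sum 43, len 6
add 11: shortest ending here [5, 4, 12, 9, 4, 11] sum 45, len 6
add 9: shortest ending here [12, 9, 4, 11, 9] sum 45, len 5
add 3: shortest ending here [12, 9, 4, 11, 9, 3] sum 48, len 6
add 8: shortest ending here [9, 4, 11, 9, 3, 8] sum 44, len 6
add 7: shortest ending here [4, 11, 9, 3, 8, 7] sum 42, len 6
add 5: shortest ending here [11, 9, 3, 8, 7, 5] sum 43, len 6
add 8: shortest ending here [11, 9, 3, 8, 7, 5, 8] sum 51, len 7
add 12: shortest ending here [3, 8, 7, 5, 8, 12] sum 43, len 6
add 1: shortest ending here [8, 7, 5, 8, 12, 1] sum 41, len 6
Shortest qualifying length: 5.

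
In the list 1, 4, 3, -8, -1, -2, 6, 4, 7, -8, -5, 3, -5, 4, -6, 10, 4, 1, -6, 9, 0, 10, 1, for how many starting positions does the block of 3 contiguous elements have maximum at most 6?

11

1 4 3 → max 4  ≤ 6 ✓
4 3 -8 → max 4  ≤ 6 ✓
3 -8 -1 → max 3  ≤ 6 ✓
-8 -1 -2 → max -1  ≤ 6 ✓
-1 -2 6 → max 6  ≤ 6 ✓
-2 6 4 → max 6  ≤ 6 ✓
6 4 7 → max 7
4 7 -8 → max 7
7 -8 -5 → max 7
-8 -5 3 → max 3  ≤ 6 ✓
-5 3 -5 → max 3  ≤ 6 ✓
3 -5 4 → max 4  ≤ 6 ✓
-5 4 -6 → max 4  ≤ 6 ✓
4 -6 10 → max 10
-6 10 4 → max 10
10 4 1 → max 10
4 1 -6 → max 4  ≤ 6 ✓
1 -6 9 → max 9
-6 9 0 → max 9
9 0 10 → max 10
0 10 1 → max 10
11 windows satisfy the condition.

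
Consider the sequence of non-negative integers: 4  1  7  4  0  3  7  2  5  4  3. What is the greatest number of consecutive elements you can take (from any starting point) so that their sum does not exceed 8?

3

Extend to the right; shrink from the left whenever the sum exceeds 8:
→ 4: sum 4, len 1
→ 1: sum 5, len 2
→ 7 (dropped 4): sum 8, len 2
→ 4 (dropped 1, 7): sum 4, len 1
→ 0: sum 4, len 2
→ 3: sum 7, len 3
→ 7 (dropped 4, 0, 3): sum 7, len 1
→ 2 (dropped 7): sum 2, len 1
→ 5: sum 7, len 2
→ 4 (dropped 2, 5): sum 4, len 1
→ 3: sum 7, len 2
Longest length seen: 3.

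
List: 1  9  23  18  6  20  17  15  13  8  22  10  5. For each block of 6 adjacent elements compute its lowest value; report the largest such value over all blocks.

8

[1, 9, 23, 18, 6, 20] → min 1
[9, 23, 18, 6, 20, 17] → min 6
[23, 18, 6, 20, 17, 15] → min 6
[18, 6, 20, 17, 15, 13] → min 6
[6, 20, 17, 15, 13, 8] → min 6
[20, 17, 15, 13, 8, 22] → min 8
[17, 15, 13, 8, 22, 10] → min 8
[15, 13, 8, 22, 10, 5] → min 5
Largest of these is 8.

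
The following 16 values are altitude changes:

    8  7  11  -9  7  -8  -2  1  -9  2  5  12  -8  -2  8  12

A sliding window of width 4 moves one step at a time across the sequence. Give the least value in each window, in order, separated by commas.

Sliding a size-4 window across the 16 values:
[8, 7, 11, -9] → min -9
[7, 11, -9, 7] → min -9
[11, -9, 7, -8] → min -9
[-9, 7, -8, -2] → min -9
[7, -8, -2, 1] → min -8
[-8, -2, 1, -9] → min -9
[-2, 1, -9, 2] → min -9
[1, -9, 2, 5] → min -9
[-9, 2, 5, 12] → min -9
[2, 5, 12, -8] → min -8
[5, 12, -8, -2] → min -8
[12, -8, -2, 8] → min -8
[-8, -2, 8, 12] → min -8

-9, -9, -9, -9, -8, -9, -9, -9, -9, -8, -8, -8, -8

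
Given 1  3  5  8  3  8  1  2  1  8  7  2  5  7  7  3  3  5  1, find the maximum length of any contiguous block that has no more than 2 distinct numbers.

4

Extend right; when distinct count exceeds 2, shrink from the left:
[1] 1 distinct, len 1
[1, 3] 2 distinct, len 2
[3, 5] 2 distinct, len 2
[5, 8] 2 distinct, len 2
[8, 3] 2 distinct, len 2
[8, 3, 8] 2 distinct, len 3
[8, 1] 2 distinct, len 2
[1, 2] 2 distinct, len 2
[1, 2, 1] 2 distinct, len 3
[1, 8] 2 distinct, len 2
[8, 7] 2 distinct, len 2
[7, 2] 2 distinct, len 2
[2, 5] 2 distinct, len 2
[5, 7] 2 distinct, len 2
[5, 7, 7] 2 distinct, len 3
[7, 7, 3] 2 distinct, len 3
[7, 7, 3, 3] 2 distinct, len 4
[3, 3, 5] 2 distinct, len 3
[5, 1] 2 distinct, len 2
Longest length with ≤2 distinct: 4.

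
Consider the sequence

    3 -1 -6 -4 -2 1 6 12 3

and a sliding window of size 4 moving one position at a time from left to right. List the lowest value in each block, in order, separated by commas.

3 -1 -6 -4 → min -6
-1 -6 -4 -2 → min -6
-6 -4 -2 1 → min -6
-4 -2 1 6 → min -4
-2 1 6 12 → min -2
1 6 12 3 → min 1

-6, -6, -6, -4, -2, 1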